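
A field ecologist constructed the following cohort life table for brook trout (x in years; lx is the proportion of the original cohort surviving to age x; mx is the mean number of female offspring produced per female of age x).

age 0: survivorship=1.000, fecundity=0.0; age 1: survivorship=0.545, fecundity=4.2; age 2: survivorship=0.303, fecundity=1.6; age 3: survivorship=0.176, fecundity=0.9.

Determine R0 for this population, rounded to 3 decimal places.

lx·mx by age: 0, 2.289, 0.4848, 0.1584
R0 = Σ lx·mx = 2.9322 → 2.932

2.932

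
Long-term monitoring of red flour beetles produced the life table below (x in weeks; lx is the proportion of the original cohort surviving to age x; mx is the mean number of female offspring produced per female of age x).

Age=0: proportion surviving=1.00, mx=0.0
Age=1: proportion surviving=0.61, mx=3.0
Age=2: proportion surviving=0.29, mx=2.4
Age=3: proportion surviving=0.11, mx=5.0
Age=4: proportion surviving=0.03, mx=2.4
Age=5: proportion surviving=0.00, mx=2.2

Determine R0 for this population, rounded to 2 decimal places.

3.15

lx·mx by age: 0, 1.83, 0.696, 0.55, 0.072, 0
R0 = Σ lx·mx = 3.148 → 3.15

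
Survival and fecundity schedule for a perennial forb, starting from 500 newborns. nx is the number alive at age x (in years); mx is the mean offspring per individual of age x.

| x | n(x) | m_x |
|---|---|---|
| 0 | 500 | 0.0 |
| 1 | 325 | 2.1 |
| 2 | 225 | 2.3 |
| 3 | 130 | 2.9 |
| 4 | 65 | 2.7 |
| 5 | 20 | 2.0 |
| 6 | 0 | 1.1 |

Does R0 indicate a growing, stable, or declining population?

lx = nx/n0 = nx/500: 1, 0.65, 0.45, 0.26, 0.13, 0.04, 0
R0 = Σ lx·mx = 0 + 1.365 + 1.035 + 0.754 + 0.351 + 0.08 + 0 = 3.585
R0 > 1, so the population is growing.

growing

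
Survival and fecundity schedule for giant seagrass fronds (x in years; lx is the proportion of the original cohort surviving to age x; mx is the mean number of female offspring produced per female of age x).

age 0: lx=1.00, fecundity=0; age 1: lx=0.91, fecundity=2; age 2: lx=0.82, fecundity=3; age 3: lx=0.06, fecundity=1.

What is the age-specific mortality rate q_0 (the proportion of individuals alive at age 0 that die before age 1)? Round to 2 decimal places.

q_0 = (l_0 − l_1) / l_0 = (1 − 0.91) / 1
     = 0.09 / 1 = 0.09 → 0.09

0.09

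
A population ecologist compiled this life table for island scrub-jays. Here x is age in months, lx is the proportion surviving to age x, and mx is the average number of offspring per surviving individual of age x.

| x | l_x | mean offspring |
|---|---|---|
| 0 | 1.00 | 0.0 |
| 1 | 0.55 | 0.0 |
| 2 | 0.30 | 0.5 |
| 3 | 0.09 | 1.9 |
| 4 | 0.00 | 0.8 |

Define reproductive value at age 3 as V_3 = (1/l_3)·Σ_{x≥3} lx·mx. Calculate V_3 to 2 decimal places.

1.90

lx·mx for x ≥ 3: 0.171, 0 → sum = 0.171
V_3 = 0.171 / l_3 = 0.171 / 0.09 = 1.9 → 1.90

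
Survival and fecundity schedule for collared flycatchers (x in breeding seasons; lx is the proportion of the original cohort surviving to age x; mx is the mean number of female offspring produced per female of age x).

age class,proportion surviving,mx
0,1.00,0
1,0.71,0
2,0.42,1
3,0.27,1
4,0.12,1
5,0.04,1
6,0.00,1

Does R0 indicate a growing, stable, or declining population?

declining

R0 = Σ lx·mx = 0 + 0 + 0.42 + 0.27 + 0.12 + 0.04 + 0 = 0.85
R0 < 1, so the population is declining.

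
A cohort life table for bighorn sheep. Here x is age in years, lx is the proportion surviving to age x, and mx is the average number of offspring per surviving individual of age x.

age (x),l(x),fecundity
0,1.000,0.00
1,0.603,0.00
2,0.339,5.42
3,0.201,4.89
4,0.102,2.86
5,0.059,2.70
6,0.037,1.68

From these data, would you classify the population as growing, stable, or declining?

growing

R0 = Σ lx·mx = 0 + 0 + 1.83738 + 0.98289 + 0.29172 + 0.1593 + 0.06216 = 3.33345
R0 > 1, so the population is growing.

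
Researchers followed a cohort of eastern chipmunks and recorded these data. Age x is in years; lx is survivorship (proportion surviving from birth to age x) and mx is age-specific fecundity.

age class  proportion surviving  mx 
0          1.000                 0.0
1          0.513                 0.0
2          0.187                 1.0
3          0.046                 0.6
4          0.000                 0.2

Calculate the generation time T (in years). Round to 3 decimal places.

lx·mx: 0, 0, 0.187, 0.0276, 0 → R0 = 0.2146
x·lx·mx: 0, 0, 0.374, 0.0828, 0 → Σ = 0.4568
T = 0.4568 / 0.2146 = 2.128611… → 2.129

2.129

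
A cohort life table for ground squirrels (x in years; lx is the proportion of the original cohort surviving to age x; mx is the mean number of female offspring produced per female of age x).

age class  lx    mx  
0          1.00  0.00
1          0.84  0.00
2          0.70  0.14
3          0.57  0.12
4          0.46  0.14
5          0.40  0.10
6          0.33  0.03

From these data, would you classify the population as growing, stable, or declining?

R0 = Σ lx·mx = 0 + 0 + 0.098 + 0.0684 + 0.0644 + 0.04 + 0.0099 = 0.2807
R0 < 1, so the population is declining.

declining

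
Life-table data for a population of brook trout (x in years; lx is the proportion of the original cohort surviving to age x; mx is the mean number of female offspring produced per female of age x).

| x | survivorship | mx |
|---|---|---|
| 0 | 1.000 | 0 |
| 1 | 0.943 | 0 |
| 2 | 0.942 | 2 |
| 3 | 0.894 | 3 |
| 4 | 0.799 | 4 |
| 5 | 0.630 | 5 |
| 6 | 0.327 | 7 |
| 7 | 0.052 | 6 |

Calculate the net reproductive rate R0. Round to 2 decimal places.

lx·mx by age: 0, 0, 1.884, 2.682, 3.196, 3.15, 2.289, 0.312
R0 = Σ lx·mx = 13.513 → 13.51

13.51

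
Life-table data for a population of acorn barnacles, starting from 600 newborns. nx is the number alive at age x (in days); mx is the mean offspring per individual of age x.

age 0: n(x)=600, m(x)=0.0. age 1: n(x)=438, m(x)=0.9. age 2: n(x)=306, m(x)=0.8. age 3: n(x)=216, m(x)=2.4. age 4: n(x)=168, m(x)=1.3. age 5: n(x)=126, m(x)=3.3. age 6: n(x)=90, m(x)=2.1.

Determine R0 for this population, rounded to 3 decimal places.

lx = nx/n0 = nx/600: 1, 0.73, 0.51, 0.36, 0.28, 0.21, 0.15
lx·mx by age: 0, 0.657, 0.408, 0.864, 0.364, 0.693, 0.315
R0 = Σ lx·mx = 3.301 → 3.301

3.301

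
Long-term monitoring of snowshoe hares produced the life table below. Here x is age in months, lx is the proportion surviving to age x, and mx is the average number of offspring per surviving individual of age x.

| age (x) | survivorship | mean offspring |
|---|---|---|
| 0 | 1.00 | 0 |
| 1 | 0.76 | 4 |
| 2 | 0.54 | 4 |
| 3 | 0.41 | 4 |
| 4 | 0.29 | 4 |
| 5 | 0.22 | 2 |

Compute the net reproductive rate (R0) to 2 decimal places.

lx·mx by age: 0, 3.04, 2.16, 1.64, 1.16, 0.44
R0 = Σ lx·mx = 8.44 → 8.44

8.44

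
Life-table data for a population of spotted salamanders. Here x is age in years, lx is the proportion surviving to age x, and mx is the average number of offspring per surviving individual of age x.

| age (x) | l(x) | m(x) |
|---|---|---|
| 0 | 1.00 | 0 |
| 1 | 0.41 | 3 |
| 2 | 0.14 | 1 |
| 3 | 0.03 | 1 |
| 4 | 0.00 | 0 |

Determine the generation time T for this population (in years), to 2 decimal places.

1.14

lx·mx: 0, 1.23, 0.14, 0.03, 0 → R0 = 1.4
x·lx·mx: 0, 1.23, 0.28, 0.09, 0 → Σ = 1.6
T = 1.6 / 1.4 = 1.142857… → 1.14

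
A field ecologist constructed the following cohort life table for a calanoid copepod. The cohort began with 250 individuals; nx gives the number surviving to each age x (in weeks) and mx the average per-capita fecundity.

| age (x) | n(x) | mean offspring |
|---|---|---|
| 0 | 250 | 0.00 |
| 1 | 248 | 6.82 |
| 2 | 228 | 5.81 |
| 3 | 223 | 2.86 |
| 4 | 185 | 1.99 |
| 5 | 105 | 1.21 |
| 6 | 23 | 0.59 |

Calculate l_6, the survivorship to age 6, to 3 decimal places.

l_6 = n_6/n_0 = 23/250 = 0.092 → 0.092

0.092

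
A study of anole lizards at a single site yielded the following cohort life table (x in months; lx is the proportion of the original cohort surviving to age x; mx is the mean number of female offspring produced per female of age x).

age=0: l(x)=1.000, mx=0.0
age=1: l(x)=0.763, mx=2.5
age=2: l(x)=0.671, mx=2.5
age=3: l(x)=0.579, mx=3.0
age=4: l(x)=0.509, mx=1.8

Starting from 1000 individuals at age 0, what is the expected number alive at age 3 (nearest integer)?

579

Expected survivors = N0 · l_3 = 1000 × 0.579 = 579 → 579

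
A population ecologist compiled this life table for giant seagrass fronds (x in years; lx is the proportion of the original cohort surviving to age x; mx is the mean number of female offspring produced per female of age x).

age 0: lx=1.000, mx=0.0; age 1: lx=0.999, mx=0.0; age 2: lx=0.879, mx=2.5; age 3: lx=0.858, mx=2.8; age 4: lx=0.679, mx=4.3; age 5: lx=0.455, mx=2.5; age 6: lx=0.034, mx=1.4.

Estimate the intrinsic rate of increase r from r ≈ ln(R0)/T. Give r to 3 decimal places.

R0 = Σ lx·mx = 0 + 0 + 2.1975 + 2.4024 + 2.9197 + 1.1375 + 0.0476 = 8.7047
Σ x·lx·mx = 29.2541; T = 29.2541/8.7047 = 3.36072…
r ≈ ln(R0)/T = ln(8.7047)/3.36072… = 0.64387… → 0.644

0.644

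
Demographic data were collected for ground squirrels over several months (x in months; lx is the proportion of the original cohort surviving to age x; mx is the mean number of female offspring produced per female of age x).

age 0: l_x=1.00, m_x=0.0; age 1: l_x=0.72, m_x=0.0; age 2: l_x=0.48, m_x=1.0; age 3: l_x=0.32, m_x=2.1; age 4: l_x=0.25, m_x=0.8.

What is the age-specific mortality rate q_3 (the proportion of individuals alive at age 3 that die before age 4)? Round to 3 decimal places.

0.219

q_3 = (l_3 − l_4) / l_3 = (0.32 − 0.25) / 0.32
     = 0.07 / 0.32 = 0.21875 → 0.219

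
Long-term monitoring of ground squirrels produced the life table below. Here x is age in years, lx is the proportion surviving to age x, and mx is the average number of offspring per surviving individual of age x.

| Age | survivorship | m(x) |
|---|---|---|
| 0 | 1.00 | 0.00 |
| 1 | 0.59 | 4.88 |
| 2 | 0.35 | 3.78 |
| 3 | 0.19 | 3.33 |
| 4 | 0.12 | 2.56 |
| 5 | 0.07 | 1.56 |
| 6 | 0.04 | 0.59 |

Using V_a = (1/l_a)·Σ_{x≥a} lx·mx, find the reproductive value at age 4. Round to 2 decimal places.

3.67

lx·mx for x ≥ 4: 0.3072, 0.1092, 0.0236 → sum = 0.44
V_4 = 0.44 / l_4 = 0.44 / 0.12 = 3.666667… → 3.67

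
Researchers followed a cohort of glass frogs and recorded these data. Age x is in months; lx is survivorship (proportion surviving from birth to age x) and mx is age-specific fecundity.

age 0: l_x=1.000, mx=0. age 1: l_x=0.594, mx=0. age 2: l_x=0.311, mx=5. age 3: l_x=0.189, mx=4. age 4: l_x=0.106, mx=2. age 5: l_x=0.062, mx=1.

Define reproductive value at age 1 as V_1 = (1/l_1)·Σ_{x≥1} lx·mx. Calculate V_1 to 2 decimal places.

4.35

lx·mx for x ≥ 1: 0, 1.555, 0.756, 0.212, 0.062 → sum = 2.585
V_1 = 2.585 / l_1 = 2.585 / 0.594 = 4.351852… → 4.35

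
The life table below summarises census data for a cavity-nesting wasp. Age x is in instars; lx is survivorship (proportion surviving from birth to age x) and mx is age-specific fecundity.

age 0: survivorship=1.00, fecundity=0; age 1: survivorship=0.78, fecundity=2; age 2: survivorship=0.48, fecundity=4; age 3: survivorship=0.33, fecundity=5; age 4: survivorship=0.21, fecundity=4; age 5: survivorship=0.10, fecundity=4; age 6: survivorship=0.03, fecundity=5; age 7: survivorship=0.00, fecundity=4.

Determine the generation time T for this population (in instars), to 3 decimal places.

lx·mx: 0, 1.56, 1.92, 1.65, 0.84, 0.4, 0.15, 0 → R0 = 6.52
x·lx·mx: 0, 1.56, 3.84, 4.95, 3.36, 2, 0.9, 0 → Σ = 16.61
T = 16.61 / 6.52 = 2.547546… → 2.548

2.548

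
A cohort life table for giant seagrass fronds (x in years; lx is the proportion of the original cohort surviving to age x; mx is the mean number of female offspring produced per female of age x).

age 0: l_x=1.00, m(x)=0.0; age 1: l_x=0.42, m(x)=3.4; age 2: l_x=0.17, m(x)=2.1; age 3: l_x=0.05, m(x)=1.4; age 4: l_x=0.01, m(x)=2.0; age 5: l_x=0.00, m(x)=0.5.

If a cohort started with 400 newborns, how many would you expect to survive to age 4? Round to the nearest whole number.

Expected survivors = N0 · l_4 = 400 × 0.01 = 4 → 4

4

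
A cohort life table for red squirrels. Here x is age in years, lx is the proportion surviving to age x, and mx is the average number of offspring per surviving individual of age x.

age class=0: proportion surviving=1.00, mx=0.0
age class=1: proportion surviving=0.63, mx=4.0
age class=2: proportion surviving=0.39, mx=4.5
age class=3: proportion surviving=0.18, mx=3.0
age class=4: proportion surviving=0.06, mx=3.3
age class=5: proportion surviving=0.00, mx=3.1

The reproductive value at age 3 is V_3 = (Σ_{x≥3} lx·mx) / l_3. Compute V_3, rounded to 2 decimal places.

lx·mx for x ≥ 3: 0.54, 0.198, 0 → sum = 0.738
V_3 = 0.738 / l_3 = 0.738 / 0.18 = 4.1 → 4.10

4.10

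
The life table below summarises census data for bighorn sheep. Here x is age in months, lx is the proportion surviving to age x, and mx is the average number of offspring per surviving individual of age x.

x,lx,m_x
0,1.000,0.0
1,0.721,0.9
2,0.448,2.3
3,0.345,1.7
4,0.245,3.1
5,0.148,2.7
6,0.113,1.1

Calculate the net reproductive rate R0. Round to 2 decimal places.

lx·mx by age: 0, 0.6489, 1.0304, 0.5865, 0.7595, 0.3996, 0.1243
R0 = Σ lx·mx = 3.5492 → 3.55

3.55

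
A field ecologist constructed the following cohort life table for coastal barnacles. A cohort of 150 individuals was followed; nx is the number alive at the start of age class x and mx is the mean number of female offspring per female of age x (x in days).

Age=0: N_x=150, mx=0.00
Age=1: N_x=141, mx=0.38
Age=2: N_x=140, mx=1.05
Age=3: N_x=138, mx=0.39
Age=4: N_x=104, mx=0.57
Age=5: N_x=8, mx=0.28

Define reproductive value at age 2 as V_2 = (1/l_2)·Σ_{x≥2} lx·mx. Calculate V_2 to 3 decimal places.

1.874

lx = nx/n0 = nx/150: 1, 0.94, 0.93333…, 0.92, 0.69333…, 0.05333…
lx·mx for x ≥ 2: 0.98…, 0.3588, 0.3952…, 0.014933… → sum = 1.748933…
V_2 = 1.748933… / l_2 = 1.748933… / 0.933333… = 1.873857… → 1.874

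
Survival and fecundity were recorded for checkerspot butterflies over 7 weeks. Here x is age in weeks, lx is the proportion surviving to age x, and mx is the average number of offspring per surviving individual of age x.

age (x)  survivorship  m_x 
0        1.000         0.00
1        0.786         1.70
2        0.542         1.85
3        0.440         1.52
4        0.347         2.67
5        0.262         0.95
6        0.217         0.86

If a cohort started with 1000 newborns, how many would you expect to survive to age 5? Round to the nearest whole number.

262

Expected survivors = N0 · l_5 = 1000 × 0.262 = 262 → 262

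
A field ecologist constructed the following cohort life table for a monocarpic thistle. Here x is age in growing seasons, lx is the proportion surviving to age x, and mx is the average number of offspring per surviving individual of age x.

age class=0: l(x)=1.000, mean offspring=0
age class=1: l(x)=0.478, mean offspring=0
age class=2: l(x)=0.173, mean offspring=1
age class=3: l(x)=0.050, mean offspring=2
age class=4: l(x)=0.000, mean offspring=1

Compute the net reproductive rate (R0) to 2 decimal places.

0.27

lx·mx by age: 0, 0, 0.173, 0.1, 0
R0 = Σ lx·mx = 0.273 → 0.27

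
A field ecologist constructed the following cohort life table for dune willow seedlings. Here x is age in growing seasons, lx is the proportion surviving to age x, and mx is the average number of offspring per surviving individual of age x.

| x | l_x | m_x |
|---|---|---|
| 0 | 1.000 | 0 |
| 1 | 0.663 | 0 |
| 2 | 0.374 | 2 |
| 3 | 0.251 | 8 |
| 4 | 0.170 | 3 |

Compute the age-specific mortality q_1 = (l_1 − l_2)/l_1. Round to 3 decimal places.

0.436

q_1 = (l_1 − l_2) / l_1 = (0.663 − 0.374) / 0.663
     = 0.289 / 0.663 = 0.435897… → 0.436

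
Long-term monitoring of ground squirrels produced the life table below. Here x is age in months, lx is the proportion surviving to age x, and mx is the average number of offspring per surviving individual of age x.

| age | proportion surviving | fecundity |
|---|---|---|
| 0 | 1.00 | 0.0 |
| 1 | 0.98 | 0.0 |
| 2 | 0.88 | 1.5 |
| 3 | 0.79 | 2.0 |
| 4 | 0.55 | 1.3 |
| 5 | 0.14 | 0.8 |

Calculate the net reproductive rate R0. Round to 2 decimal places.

lx·mx by age: 0, 0, 1.32, 1.58, 0.715, 0.112
R0 = Σ lx·mx = 3.727 → 3.73

3.73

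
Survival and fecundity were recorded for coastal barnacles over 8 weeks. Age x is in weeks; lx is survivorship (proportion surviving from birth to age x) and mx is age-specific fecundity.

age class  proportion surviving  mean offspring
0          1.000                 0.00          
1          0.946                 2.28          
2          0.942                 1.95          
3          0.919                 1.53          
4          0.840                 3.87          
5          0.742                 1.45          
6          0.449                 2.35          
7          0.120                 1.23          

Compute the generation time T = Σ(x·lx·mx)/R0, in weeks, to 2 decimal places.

3.28

lx·mx: 0, 2.15688, 1.8369, 1.40607, 3.2508, 1.0759, 1.05515, 0.1476 → R0 = 10.9293
x·lx·mx: 0, 2.15688, 3.6738, 4.21821, 13.0032, 5.3795, 6.3309, 1.0332 → Σ = 35.79569
T = 35.79569 / 10.9293 = 3.275204… → 3.28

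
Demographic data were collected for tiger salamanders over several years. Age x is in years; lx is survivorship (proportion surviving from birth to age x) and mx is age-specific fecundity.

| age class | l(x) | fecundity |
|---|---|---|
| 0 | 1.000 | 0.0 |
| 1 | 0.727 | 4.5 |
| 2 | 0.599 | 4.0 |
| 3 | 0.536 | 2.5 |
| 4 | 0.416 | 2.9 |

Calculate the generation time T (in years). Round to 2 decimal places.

lx·mx: 0, 3.2715, 2.396, 1.34, 1.2064 → R0 = 8.2139
x·lx·mx: 0, 3.2715, 4.792, 4.02, 4.8256 → Σ = 16.9091
T = 16.9091 / 8.2139 = 2.058596… → 2.06

2.06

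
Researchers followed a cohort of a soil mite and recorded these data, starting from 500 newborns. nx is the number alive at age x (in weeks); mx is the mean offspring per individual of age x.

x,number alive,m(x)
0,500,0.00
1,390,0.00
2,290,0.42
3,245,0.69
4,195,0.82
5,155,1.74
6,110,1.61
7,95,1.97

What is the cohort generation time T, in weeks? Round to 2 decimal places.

4.71

lx = nx/n0 = nx/500: 1, 0.78, 0.58, 0.49, 0.39, 0.31, 0.22, 0.19
lx·mx: 0, 0, 0.2436, 0.3381, 0.3198, 0.5394, 0.3542, 0.3743 → R0 = 2.1694
x·lx·mx: 0, 0, 0.4872, 1.0143, 1.2792, 2.697, 2.1252, 2.6201 → Σ = 10.223
T = 10.223 / 2.1694 = 4.712363… → 4.71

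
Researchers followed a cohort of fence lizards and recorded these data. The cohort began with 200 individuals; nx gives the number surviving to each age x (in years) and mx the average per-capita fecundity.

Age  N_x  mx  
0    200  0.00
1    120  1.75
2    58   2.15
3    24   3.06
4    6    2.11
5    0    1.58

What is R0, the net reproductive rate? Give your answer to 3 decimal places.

2.104

lx = nx/n0 = nx/200: 1, 0.6, 0.29, 0.12, 0.03, 0
lx·mx by age: 0, 1.05, 0.6235, 0.3672, 0.0633, 0
R0 = Σ lx·mx = 2.104 → 2.104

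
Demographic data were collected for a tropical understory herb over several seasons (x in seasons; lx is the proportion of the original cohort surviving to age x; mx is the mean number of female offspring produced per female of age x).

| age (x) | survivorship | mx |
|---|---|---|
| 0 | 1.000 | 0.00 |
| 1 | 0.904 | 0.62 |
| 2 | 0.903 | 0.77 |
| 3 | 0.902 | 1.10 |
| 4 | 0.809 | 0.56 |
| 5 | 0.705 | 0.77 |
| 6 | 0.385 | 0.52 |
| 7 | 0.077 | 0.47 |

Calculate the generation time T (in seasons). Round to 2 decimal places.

lx·mx: 0, 0.56048, 0.69531, 0.9922, 0.45304, 0.54285, 0.2002, 0.03619 → R0 = 3.48027
x·lx·mx: 0, 0.56048, 1.39062, 2.9766, 1.81216, 2.71425, 1.2012, 0.25333 → Σ = 10.90864
T = 10.90864 / 3.48027 = 3.134423… → 3.13

3.13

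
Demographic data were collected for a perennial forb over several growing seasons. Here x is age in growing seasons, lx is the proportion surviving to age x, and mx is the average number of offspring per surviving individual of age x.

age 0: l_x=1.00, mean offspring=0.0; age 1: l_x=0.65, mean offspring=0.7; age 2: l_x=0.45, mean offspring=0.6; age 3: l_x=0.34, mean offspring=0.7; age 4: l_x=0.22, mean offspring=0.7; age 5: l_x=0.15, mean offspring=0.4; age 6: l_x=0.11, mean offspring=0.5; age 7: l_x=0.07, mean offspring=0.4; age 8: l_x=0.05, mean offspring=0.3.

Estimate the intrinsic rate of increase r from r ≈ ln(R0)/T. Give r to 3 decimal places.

R0 = Σ lx·mx = 0 + 0.455 + 0.27 + 0.238 + 0.154 + 0.06 + 0.055 + 0.028 + 0.015 = 1.275
Σ x·lx·mx = 3.271; T = 3.271/1.275 = 2.56549…
r ≈ ln(R0)/T = ln(1.275)/2.56549… = 0.0947… → 0.095

0.095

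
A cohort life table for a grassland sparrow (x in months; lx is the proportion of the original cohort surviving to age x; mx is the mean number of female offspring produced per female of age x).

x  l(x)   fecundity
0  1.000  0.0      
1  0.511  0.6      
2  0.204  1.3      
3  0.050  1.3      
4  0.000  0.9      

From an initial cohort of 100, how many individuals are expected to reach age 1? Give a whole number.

51

Expected survivors = N0 · l_1 = 100 × 0.511 = 51.1 → 51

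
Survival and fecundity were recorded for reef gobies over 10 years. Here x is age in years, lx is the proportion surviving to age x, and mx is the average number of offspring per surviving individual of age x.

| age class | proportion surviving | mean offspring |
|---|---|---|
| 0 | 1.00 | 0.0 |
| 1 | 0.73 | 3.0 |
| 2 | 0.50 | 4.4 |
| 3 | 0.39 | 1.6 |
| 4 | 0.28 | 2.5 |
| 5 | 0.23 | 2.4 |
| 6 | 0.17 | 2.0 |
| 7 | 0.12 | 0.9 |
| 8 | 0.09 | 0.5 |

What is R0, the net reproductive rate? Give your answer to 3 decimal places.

lx·mx by age: 0, 2.19, 2.2, 0.624, 0.7, 0.552, 0.34, 0.108, 0.045
R0 = Σ lx·mx = 6.759 → 6.759

6.759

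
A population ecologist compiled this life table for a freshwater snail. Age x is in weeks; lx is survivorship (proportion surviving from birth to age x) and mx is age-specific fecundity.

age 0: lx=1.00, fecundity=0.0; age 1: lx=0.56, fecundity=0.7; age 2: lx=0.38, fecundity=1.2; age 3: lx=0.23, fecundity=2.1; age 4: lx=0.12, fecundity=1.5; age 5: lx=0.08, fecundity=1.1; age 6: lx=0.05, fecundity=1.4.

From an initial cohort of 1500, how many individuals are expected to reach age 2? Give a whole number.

Expected survivors = N0 · l_2 = 1500 × 0.38 = 570 → 570

570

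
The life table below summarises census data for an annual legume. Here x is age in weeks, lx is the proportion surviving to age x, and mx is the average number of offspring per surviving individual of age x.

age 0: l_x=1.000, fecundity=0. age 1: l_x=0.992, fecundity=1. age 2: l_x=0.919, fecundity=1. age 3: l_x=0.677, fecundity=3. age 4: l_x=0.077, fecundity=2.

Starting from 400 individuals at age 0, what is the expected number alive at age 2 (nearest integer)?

Expected survivors = N0 · l_2 = 400 × 0.919 = 367.6 → 368

368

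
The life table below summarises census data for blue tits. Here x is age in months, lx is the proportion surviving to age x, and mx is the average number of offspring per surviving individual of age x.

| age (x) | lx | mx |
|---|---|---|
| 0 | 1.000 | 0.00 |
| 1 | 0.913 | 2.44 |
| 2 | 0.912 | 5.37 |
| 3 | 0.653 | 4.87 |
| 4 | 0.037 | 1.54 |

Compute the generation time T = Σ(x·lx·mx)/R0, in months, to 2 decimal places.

lx·mx: 0, 2.22772, 4.89744, 3.18011, 0.05698 → R0 = 10.36225
x·lx·mx: 0, 2.22772, 9.79488, 9.54033, 0.22792 → Σ = 21.79085
T = 21.79085 / 10.36225 = 2.102907… → 2.10

2.10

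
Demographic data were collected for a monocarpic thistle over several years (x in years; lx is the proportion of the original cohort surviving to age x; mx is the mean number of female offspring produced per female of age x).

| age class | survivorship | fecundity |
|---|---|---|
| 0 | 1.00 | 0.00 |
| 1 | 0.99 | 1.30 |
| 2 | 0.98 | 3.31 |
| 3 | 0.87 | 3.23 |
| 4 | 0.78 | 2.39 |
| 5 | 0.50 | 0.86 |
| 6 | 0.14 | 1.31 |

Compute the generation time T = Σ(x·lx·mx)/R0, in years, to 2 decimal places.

lx·mx: 0, 1.287, 3.2438, 2.8101, 1.8642, 0.43, 0.1834 → R0 = 9.8185
x·lx·mx: 0, 1.287, 6.4876, 8.4303, 7.4568, 2.15, 1.1004 → Σ = 26.9121
T = 26.9121 / 9.8185 = 2.740958… → 2.74

2.74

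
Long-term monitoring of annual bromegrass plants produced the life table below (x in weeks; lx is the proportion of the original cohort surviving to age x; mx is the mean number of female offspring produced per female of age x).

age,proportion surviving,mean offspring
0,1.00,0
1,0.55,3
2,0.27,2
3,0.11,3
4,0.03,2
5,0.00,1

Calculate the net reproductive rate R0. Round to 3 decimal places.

2.580

lx·mx by age: 0, 1.65, 0.54, 0.33, 0.06, 0
R0 = Σ lx·mx = 2.58 → 2.580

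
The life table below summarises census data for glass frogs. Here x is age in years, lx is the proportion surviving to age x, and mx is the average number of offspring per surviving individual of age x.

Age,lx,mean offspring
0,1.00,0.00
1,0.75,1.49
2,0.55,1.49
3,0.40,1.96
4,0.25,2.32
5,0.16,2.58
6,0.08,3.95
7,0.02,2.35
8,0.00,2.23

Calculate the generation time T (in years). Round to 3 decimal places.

2.874

lx·mx: 0, 1.1175, 0.8195, 0.784, 0.58, 0.4128, 0.316, 0.047, 0 → R0 = 4.0768
x·lx·mx: 0, 1.1175, 1.639, 2.352, 2.32, 2.064, 1.896, 0.329, 0 → Σ = 11.7175
T = 11.7175 / 4.0768 = 2.874191… → 2.874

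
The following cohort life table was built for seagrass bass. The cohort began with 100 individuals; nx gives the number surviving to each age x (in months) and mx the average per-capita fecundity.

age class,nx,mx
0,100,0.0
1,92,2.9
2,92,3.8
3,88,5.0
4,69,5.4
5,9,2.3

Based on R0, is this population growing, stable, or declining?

lx = nx/n0 = nx/100: 1, 0.92, 0.92, 0.88, 0.69, 0.09
R0 = Σ lx·mx = 0 + 2.668 + 3.496 + 4.4 + 3.726 + 0.207 = 14.497
R0 > 1, so the population is growing.

growing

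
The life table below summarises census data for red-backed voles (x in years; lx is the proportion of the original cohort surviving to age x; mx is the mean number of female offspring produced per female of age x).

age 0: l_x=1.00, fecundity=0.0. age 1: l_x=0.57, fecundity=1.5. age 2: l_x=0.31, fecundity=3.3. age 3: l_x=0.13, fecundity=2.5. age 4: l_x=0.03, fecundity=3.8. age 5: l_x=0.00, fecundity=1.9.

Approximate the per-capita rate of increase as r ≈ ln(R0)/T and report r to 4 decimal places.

R0 = Σ lx·mx = 0 + 0.855 + 1.023 + 0.325 + 0.114 + 0 = 2.317
Σ x·lx·mx = 4.332; T = 4.332/2.317 = 1.86966…
r ≈ ln(R0)/T = ln(2.317)/1.86966… = 0.449426… → 0.4494

0.4494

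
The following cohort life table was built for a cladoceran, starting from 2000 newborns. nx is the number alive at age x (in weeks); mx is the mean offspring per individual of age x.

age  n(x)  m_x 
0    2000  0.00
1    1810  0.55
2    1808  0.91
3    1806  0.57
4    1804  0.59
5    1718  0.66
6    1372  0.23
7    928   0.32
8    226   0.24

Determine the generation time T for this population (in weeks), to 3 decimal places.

lx = nx/n0 = nx/2000: 1, 0.905, 0.904, 0.903, 0.902, 0.859, 0.686, 0.464, 0.113
lx·mx: 0, 0.49775, 0.82264, 0.51471, 0.53218, 0.56694, 0.15778, 0.14848, 0.02712 → R0 = 3.2676
x·lx·mx: 0, 0.49775, 1.64528, 1.54413, 2.12872, 2.8347, 0.94668, 1.03936, 0.21696 → Σ = 10.85358
T = 10.85358 / 3.2676 = 3.321575… → 3.322

3.322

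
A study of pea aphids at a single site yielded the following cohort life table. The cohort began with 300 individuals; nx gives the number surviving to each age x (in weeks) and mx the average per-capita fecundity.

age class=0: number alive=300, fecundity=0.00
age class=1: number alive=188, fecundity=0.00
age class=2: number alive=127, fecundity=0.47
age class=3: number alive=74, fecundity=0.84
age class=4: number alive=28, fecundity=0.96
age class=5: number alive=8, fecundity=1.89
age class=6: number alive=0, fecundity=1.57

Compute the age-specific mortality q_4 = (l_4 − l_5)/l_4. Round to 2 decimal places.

lx = nx/n0 = nx/300: 1, 0.62667…, 0.42333…, 0.24667…, 0.09333…, 0.02667…, 0
q_4 = (l_4 − l_5) / l_4 = (0.093333… − 0.026667…) / 0.093333…
     = 0.066667… / 0.093333… = 0.714286… → 0.71

0.71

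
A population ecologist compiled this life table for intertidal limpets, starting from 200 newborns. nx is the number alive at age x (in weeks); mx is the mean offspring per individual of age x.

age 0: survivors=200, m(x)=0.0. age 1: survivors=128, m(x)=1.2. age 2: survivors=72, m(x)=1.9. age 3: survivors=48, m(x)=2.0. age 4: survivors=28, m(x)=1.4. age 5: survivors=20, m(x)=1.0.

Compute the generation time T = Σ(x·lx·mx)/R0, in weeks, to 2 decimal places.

2.18

lx = nx/n0 = nx/200: 1, 0.64, 0.36, 0.24, 0.14, 0.1
lx·mx: 0, 0.768, 0.684, 0.48, 0.196, 0.1 → R0 = 2.228
x·lx·mx: 0, 0.768, 1.368, 1.44, 0.784, 0.5 → Σ = 4.86
T = 4.86 / 2.228 = 2.181329… → 2.18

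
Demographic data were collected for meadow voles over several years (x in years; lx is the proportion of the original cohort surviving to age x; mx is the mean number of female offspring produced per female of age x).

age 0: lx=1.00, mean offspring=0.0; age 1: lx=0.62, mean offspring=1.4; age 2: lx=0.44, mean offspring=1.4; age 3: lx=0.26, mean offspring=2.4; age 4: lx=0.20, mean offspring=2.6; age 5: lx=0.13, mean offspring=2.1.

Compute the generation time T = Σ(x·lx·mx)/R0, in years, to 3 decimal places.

2.557

lx·mx: 0, 0.868, 0.616, 0.624, 0.52, 0.273 → R0 = 2.901
x·lx·mx: 0, 0.868, 1.232, 1.872, 2.08, 1.365 → Σ = 7.417
T = 7.417 / 2.901 = 2.556705… → 2.557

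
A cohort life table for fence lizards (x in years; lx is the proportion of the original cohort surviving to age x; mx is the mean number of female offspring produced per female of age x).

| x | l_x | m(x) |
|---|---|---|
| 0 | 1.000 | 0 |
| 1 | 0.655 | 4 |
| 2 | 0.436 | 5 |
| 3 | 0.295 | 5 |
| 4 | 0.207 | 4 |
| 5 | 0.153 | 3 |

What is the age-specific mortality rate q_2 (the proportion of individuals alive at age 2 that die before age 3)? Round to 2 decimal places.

q_2 = (l_2 − l_3) / l_2 = (0.436 − 0.295) / 0.436
     = 0.141 / 0.436 = 0.323394… → 0.32

0.32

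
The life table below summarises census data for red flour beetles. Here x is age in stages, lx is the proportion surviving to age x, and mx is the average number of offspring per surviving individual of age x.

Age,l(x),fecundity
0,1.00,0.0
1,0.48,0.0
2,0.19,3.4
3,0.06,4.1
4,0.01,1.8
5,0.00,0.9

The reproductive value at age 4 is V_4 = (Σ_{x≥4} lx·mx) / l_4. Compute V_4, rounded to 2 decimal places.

lx·mx for x ≥ 4: 0.018, 0 → sum = 0.018
V_4 = 0.018 / l_4 = 0.018 / 0.01 = 1.8 → 1.80

1.80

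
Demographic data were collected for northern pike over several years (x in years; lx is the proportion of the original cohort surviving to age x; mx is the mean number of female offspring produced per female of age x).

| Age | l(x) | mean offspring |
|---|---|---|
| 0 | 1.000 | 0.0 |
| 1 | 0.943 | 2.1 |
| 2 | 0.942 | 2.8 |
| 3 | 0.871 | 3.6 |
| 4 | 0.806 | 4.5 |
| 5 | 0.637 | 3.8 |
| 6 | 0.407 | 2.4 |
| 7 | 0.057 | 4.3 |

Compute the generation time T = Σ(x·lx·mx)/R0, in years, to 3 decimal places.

3.385

lx·mx: 0, 1.9803, 2.6376, 3.1356, 3.627, 2.4206, 0.9768, 0.2451 → R0 = 15.023
x·lx·mx: 0, 1.9803, 5.2752, 9.4068, 14.508, 12.103, 5.8608, 1.7157 → Σ = 50.8498
T = 50.8498 / 15.023 = 3.384797… → 3.385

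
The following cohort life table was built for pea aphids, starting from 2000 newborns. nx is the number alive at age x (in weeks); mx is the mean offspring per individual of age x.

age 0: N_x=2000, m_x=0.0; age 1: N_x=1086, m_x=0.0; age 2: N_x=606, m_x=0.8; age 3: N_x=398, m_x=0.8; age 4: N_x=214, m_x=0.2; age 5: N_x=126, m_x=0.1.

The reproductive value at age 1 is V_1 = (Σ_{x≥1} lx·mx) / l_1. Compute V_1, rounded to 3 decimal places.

0.791

lx = nx/n0 = nx/2000: 1, 0.543, 0.303, 0.199, 0.107, 0.063
lx·mx for x ≥ 1: 0, 0.2424, 0.1592, 0.0214, 0.0063 → sum = 0.4293
V_1 = 0.4293 / l_1 = 0.4293 / 0.543 = 0.790608… → 0.791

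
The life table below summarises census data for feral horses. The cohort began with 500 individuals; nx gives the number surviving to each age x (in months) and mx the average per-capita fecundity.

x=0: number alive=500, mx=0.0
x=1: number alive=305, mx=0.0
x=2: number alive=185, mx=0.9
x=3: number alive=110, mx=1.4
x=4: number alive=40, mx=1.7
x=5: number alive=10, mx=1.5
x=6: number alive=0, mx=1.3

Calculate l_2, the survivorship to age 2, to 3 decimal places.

0.370

l_2 = n_2/n_0 = 185/500 = 0.37 → 0.370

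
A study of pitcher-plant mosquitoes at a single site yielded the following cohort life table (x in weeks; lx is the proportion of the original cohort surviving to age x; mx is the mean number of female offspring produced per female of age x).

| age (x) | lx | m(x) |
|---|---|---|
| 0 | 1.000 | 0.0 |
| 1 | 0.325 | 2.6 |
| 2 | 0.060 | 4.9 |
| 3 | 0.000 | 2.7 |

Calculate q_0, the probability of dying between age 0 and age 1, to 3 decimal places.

q_0 = (l_0 − l_1) / l_0 = (1 − 0.325) / 1
     = 0.675 / 1 = 0.675 → 0.675

0.675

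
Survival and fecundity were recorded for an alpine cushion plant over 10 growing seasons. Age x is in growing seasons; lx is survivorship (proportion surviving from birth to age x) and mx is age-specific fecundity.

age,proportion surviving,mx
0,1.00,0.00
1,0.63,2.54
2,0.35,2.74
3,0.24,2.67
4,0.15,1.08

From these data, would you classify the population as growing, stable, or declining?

growing

R0 = Σ lx·mx = 0 + 1.6002 + 0.959 + 0.6408 + 0.162 = 3.362
R0 > 1, so the population is growing.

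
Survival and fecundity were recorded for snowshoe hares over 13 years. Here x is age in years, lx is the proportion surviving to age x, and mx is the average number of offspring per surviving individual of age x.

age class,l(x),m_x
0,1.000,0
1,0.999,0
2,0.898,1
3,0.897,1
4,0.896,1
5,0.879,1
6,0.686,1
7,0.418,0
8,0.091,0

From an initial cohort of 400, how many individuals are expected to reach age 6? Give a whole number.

274

Expected survivors = N0 · l_6 = 400 × 0.686 = 274.4 → 274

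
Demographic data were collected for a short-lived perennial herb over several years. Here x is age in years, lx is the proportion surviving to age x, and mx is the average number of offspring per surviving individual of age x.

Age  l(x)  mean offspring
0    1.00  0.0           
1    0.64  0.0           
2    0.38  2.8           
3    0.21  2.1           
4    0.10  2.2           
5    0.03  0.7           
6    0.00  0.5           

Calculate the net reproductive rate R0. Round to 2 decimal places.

1.75

lx·mx by age: 0, 0, 1.064, 0.441, 0.22, 0.021, 0
R0 = Σ lx·mx = 1.746 → 1.75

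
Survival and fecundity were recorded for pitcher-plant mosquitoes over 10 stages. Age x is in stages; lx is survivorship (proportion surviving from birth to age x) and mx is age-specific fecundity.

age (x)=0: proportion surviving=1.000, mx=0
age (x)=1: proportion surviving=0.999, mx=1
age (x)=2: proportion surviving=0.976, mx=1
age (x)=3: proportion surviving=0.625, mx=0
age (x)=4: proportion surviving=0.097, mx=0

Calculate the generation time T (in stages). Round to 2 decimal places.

lx·mx: 0, 0.999, 0.976, 0, 0 → R0 = 1.975
x·lx·mx: 0, 0.999, 1.952, 0, 0 → Σ = 2.951
T = 2.951 / 1.975 = 1.494177… → 1.49

1.49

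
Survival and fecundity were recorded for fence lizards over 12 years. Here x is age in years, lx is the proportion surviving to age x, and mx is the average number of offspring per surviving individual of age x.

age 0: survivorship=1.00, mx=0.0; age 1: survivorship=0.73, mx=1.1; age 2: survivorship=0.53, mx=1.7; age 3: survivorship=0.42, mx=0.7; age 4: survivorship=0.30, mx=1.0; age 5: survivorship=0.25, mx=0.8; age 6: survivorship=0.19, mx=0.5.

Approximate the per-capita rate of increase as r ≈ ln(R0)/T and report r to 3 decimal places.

R0 = Σ lx·mx = 0 + 0.803 + 0.901 + 0.294 + 0.3 + 0.2 + 0.095 = 2.593
Σ x·lx·mx = 6.257; T = 6.257/2.593 = 2.41304…
r ≈ ln(R0)/T = ln(2.593)/2.41304… = 0.39486… → 0.395

0.395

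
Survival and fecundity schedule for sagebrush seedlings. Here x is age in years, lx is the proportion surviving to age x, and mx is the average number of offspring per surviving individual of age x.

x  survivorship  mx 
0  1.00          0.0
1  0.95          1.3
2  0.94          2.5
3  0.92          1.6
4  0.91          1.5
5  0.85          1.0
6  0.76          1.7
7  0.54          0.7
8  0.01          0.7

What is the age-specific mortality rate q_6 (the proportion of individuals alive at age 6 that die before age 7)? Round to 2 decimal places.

q_6 = (l_6 − l_7) / l_6 = (0.76 − 0.54) / 0.76
     = 0.22 / 0.76 = 0.289474… → 0.29

0.29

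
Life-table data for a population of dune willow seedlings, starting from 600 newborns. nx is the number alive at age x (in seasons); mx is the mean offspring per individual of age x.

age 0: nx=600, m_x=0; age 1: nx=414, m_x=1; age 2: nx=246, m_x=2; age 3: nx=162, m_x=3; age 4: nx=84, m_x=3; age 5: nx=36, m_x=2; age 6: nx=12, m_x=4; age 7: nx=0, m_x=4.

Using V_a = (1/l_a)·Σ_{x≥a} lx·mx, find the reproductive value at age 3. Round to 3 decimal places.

5.296

lx = nx/n0 = nx/600: 1, 0.69, 0.41, 0.27, 0.14, 0.06, 0.02, 0
lx·mx for x ≥ 3: 0.81, 0.42, 0.12, 0.08, 0 → sum = 1.43
V_3 = 1.43 / l_3 = 1.43 / 0.27 = 5.296296… → 5.296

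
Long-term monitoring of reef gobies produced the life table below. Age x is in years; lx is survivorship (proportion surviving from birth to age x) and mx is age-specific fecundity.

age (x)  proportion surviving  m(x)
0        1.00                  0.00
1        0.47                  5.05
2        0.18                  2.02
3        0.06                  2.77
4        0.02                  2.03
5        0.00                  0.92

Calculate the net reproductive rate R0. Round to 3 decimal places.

lx·mx by age: 0, 2.3735, 0.3636, 0.1662, 0.0406, 0
R0 = Σ lx·mx = 2.9439 → 2.944

2.944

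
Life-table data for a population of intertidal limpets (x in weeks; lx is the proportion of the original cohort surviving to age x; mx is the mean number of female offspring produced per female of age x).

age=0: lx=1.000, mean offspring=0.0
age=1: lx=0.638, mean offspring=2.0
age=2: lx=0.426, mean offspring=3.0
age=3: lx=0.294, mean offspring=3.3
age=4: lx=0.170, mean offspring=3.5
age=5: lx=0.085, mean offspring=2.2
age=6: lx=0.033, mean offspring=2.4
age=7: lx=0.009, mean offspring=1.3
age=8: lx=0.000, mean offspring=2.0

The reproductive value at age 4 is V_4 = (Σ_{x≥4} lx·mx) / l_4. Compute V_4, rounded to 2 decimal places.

5.13

lx·mx for x ≥ 4: 0.595, 0.187, 0.0792, 0.0117, 0 → sum = 0.8729
V_4 = 0.8729 / l_4 = 0.8729 / 0.17 = 5.134706… → 5.13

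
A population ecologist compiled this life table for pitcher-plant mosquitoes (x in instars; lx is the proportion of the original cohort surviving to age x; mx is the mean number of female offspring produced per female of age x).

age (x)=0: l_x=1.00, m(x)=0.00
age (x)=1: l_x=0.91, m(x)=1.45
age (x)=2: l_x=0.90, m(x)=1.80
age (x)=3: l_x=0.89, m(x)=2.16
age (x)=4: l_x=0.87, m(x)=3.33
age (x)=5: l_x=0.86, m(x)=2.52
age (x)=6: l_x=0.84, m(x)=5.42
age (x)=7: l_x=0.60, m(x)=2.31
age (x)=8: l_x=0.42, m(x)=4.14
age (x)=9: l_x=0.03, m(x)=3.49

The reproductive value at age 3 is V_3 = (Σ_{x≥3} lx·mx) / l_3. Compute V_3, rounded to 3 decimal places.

16.594

lx·mx for x ≥ 3: 1.9224, 2.8971, 2.1672, 4.5528, 1.386, 1.7388, 0.1047 → sum = 14.769
V_3 = 14.769 / l_3 = 14.769 / 0.89 = 16.594382… → 16.594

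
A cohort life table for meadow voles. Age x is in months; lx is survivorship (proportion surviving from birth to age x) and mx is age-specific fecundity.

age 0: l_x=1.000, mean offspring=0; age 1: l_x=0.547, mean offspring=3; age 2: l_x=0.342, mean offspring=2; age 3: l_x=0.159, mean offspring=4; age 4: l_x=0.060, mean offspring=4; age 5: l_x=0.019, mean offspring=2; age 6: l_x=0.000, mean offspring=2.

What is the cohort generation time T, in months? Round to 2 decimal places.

1.87

lx·mx: 0, 1.641, 0.684, 0.636, 0.24, 0.038, 0 → R0 = 3.239
x·lx·mx: 0, 1.641, 1.368, 1.908, 0.96, 0.19, 0 → Σ = 6.067
T = 6.067 / 3.239 = 1.873109… → 1.87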